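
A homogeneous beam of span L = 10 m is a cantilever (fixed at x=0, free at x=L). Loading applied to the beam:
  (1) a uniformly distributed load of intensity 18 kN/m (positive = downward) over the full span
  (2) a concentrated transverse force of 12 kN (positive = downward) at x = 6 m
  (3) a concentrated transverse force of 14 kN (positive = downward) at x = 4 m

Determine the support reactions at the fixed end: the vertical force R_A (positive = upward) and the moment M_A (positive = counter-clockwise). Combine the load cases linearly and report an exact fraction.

Load 1 — uniform load w=18 kN/m over full span:
  R_A = wL = 18·10 = 180 kN
  M_A = wL²/2 = 18·10²/2 = 900 kN·m
Load 2 — point force P=12 kN at a=6 m (b=L-a=4):
  R_A = P = 12 kN
  M_A = Pa = 12·6 = 72 kN·m
Load 3 — point force P=14 kN at a=4 m (b=L-a=6):
  R_A = P = 14 kN
  M_A = Pa = 14·4 = 56 kN·m
Superposition: R_A = 206 kN, M_A = 1028 kN·m

R_A = 206 kN, M_A = 1028 kN·m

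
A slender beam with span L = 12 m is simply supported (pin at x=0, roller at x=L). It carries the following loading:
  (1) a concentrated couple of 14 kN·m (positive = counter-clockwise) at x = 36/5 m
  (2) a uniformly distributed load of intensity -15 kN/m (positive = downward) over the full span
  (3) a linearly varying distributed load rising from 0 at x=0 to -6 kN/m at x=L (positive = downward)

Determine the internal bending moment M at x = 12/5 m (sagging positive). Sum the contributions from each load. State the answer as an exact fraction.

Load 1 — applied couple M₀=14 kN·m at a=36/5 m (b=L-a=24/5):
  M_1 = M₀x/L  [x≤a] = 14·(12/5)/12 = 14/5 kN·m
Load 2 — uniform load w=-15 kN/m over full span:
  M_2 = wx(L-x)/2 = (-15)·(12/5)·(12-(12/5))/2 = -864/5 kN·m
Load 3 — triangular load w₀=-6 kN/m (0→w₀ over full span):
  M_3 = w₀Lx/6 - w₀x³/(6L) = (-6)·12·(12/5)/6 - (-6)·(12/5)³/(6·12) = -3456/125 kN·m
Superposition: M = Σ M_i = -24706/125 kN·m ≈ -197.648000 kN·m

M(12/5) = -24706/125 kN·m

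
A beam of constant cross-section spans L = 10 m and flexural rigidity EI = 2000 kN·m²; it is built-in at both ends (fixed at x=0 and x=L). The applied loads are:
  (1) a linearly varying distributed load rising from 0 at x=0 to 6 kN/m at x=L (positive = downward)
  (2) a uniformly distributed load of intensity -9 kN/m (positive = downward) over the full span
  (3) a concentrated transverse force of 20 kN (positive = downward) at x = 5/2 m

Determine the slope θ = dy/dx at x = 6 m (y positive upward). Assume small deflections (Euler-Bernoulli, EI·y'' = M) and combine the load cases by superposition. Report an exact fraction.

Load 1 — triangular load w₀=6 kN/m (0→w₀ over full span):
  θ_1 = -w₀(2x(L-x)(L-2x)(x+2L)+x²(L-x)²)/(120LEI) = -6·(2·6·(10-6)·(10-2·6)·(6+2·10)+6²·(10-6)²)/(120·10·2000) = 3/625 rad
Load 2 — uniform load w=-9 kN/m over full span:
  θ_2 = -wx(L-x)(L-2x)/(12EI) = -(-9)·6·(10-6)·(10-2·6)/(12·2000) = -9/500 rad
Load 3 — point force P=20 kN at a=5/2 m (b=L-a=15/2):
  θ_3 = Pa²(L-x)(2bL-(3b+a)(L-x))/(2L³EI)  [x>a] = 20·(5/2)²·(10-6)·(2·(15/2)·10-(3·(15/2)+(5/2))·(10-6))/(2·10³·2000) = 1/160 rad
Superposition: θ = Σ θ_i = -139/20000 rad ≈ -0.006950 rad

θ(6) = -139/20000 rad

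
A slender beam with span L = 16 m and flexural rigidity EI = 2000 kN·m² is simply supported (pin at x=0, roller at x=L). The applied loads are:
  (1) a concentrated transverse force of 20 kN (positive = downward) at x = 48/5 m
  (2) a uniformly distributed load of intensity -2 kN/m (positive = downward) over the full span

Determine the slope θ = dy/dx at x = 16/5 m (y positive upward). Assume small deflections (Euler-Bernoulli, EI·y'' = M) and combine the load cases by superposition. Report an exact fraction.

θ(16/5) = 192/15625 rad

Load 1 — point force P=20 kN at a=48/5 m (b=L-a=32/5):
  θ_1 = -Pb(L²-b²-3x²)/(6LEI)  [x≤a] = -20·(32/5)·(16²-(32/5)²-3·(16/5)²)/(6·16·2000) = -384/3125 rad
Load 2 — uniform load w=-2 kN/m over full span:
  θ_2 = -w(L³-6Lx²+4x³)/(24EI) = -(-2)·(16³-6·16·(16/5)²+4·(16/5)³)/(24·2000) = 2112/15625 rad
Superposition: θ = Σ θ_i = 192/15625 rad ≈ 0.012288 rad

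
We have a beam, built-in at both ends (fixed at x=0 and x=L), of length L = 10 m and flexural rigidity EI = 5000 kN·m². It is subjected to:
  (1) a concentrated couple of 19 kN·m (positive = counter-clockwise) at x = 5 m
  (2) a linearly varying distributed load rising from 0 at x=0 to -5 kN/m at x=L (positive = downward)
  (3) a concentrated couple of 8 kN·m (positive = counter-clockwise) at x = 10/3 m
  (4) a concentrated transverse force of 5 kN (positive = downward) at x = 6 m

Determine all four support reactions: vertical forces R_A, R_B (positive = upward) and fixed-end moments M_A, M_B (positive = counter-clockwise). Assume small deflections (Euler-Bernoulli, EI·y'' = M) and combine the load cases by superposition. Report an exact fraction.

R_A = -547/300 kN, M_A = -427/60 kN·m, R_B = -5453/300 kN, M_B = 1513/60 kN·m

Load 1 — applied couple M₀=19 kN·m at a=5 m (b=L-a=5):
  R_A = 6M₀ab/L³ = 6·19·5·5/10³ = 57/20 kN
  M_A = M₀b(2a-b)/L² = 19·5·(2·5-5)/10² = 19/4 kN·m
  R_B = -6M₀ab/L³ = -6·19·5·5/10³ = -57/20 kN
  M_B = M₀a(2b-a)/L² = 19·5·(2·5-5)/10² = 19/4 kN·m
Load 2 — triangular load w₀=-5 kN/m (0→w₀ over full span):
  R_A = 3w₀L/20 = 3·(-5)·10/20 = -15/2 kN
  M_A = w₀L²/30 = (-5)·10²/30 = -50/3 kN·m
  R_B = 7w₀L/20 = 7·(-5)·10/20 = -35/2 kN
  M_B = -w₀L²/20 = -(-5)·10²/20 = 25 kN·m
Load 3 — applied couple M₀=8 kN·m at a=10/3 m (b=L-a=20/3):
  R_A = 6M₀ab/L³ = 6·8·(10/3)·(20/3)/10³ = 16/15 kN
  M_A = M₀b(2a-b)/L² = 8·(20/3)·(2·(10/3)-(20/3))/10² = 0 kN·m
  R_B = -6M₀ab/L³ = -6·8·(10/3)·(20/3)/10³ = -16/15 kN
  M_B = M₀a(2b-a)/L² = 8·(10/3)·(2·(20/3)-(10/3))/10² = 8/3 kN·m
Load 4 — point force P=5 kN at a=6 m (b=L-a=4):
  R_A = Pb²(3a+b)/L³ = 5·4²·(3·6+4)/10³ = 44/25 kN
  M_A = Pab²/L² = 5·6·4²/10² = 24/5 kN·m
  R_B = Pa²(a+3b)/L³ = 5·6²·(6+3·4)/10³ = 81/25 kN
  M_B = -Pa²b/L² = -5·6²·4/10² = -36/5 kN·m
Superposition: R_A = -547/300 kN, M_A = -427/60 kN·m, R_B = -5453/300 kN, M_B = 1513/60 kN·m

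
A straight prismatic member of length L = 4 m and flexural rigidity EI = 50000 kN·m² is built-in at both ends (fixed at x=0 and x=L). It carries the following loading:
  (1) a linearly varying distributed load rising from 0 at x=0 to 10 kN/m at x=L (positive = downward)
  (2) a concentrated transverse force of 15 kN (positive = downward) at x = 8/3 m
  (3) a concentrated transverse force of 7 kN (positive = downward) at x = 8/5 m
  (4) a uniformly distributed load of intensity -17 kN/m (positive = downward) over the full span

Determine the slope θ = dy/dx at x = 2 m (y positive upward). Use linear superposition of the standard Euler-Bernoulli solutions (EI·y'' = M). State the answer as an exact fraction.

θ(2) = -1121/56250000 rad

Load 1 — triangular load w₀=10 kN/m (0→w₀ over full span):
  θ_1 = -w₀(2x(L-x)(L-2x)(x+2L)+x²(L-x)²)/(120LEI) = -10·(2·2·(4-2)·(4-2·2)·(2+2·4)+2²·(4-2)²)/(120·4·50000) = -1/150000 rad
Load 2 — point force P=15 kN at a=8/3 m (b=L-a=4/3):
  θ_2 = -Pb²x(2aL-(3a+b)x)/(2L³EI)  [x≤a] = -15·(4/3)²·2·(2·(8/3)·4-(3·(8/3)+(4/3))·2)/(2·4³·50000) = -1/45000 rad
Load 3 — point force P=7 kN at a=8/5 m (b=L-a=12/5):
  θ_3 = Pa²(L-x)(2bL-(3b+a)(L-x))/(2L³EI)  [x>a] = 7·(8/5)²·(4-2)·(2·(12/5)·4-(3·(12/5)+(8/5))·(4-2))/(2·4³·50000) = 7/781250 rad
Load 4 — uniform load w=-17 kN/m over full span:
  θ_4 = -wx(L-x)(L-2x)/(12EI) = -(-17)·2·(4-2)·(4-2·2)/(12·50000) = 0 rad
Superposition: θ = Σ θ_i = -1121/56250000 rad ≈ -0.000020 rad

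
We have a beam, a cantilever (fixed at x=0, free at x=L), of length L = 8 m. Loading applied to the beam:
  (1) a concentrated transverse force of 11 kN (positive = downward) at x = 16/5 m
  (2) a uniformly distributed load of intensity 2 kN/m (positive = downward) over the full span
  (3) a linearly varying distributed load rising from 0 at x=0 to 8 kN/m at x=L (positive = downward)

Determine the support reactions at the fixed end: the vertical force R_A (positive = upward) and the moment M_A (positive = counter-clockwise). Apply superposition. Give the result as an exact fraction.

Load 1 — point force P=11 kN at a=16/5 m (b=L-a=24/5):
  R_A = P = 11 kN
  M_A = Pa = 11·(16/5) = 176/5 kN·m
Load 2 — uniform load w=2 kN/m over full span:
  R_A = wL = 2·8 = 16 kN
  M_A = wL²/2 = 2·8²/2 = 64 kN·m
Load 3 — triangular load w₀=8 kN/m (0→w₀ over full span):
  R_A = w₀L/2 = 8·8/2 = 32 kN
  M_A = w₀L²/3 = 8·8²/3 = 512/3 kN·m
Superposition: R_A = 59 kN, M_A = 4048/15 kN·m

R_A = 59 kN, M_A = 4048/15 kN·m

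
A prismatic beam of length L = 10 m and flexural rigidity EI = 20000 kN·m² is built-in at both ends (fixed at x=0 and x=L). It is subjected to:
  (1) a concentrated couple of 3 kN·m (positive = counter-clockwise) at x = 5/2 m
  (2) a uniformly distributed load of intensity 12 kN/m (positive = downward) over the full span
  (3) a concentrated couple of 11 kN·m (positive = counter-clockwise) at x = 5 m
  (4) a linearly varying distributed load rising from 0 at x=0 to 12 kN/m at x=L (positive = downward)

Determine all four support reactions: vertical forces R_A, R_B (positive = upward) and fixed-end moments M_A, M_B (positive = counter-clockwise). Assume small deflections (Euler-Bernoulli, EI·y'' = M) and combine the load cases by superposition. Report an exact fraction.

R_A = 6399/80 kN, M_A = 2275/16 kN·m, R_B = 8001/80 kN, M_B = -2501/16 kN·m

Load 1 — applied couple M₀=3 kN·m at a=5/2 m (b=L-a=15/2):
  R_A = 6M₀ab/L³ = 6·3·(5/2)·(15/2)/10³ = 27/80 kN
  M_A = M₀b(2a-b)/L² = 3·(15/2)·(2·(5/2)-(15/2))/10² = -9/16 kN·m
  R_B = -6M₀ab/L³ = -6·3·(5/2)·(15/2)/10³ = -27/80 kN
  M_B = M₀a(2b-a)/L² = 3·(5/2)·(2·(15/2)-(5/2))/10² = 15/16 kN·m
Load 2 — uniform load w=12 kN/m over full span:
  R_A = wL/2 = 12·10/2 = 60 kN
  M_A = wL²/12 = 12·10²/12 = 100 kN·m
  R_B = wL/2 = 12·10/2 = 60 kN
  M_B = -wL²/12 = -12·10²/12 = -100 kN·m
Load 3 — applied couple M₀=11 kN·m at a=5 m (b=L-a=5):
  R_A = 6M₀ab/L³ = 6·11·5·5/10³ = 33/20 kN
  M_A = M₀b(2a-b)/L² = 11·5·(2·5-5)/10² = 11/4 kN·m
  R_B = -6M₀ab/L³ = -6·11·5·5/10³ = -33/20 kN
  M_B = M₀a(2b-a)/L² = 11·5·(2·5-5)/10² = 11/4 kN·m
Load 4 — triangular load w₀=12 kN/m (0→w₀ over full span):
  R_A = 3w₀L/20 = 3·12·10/20 = 18 kN
  M_A = w₀L²/30 = 12·10²/30 = 40 kN·m
  R_B = 7w₀L/20 = 7·12·10/20 = 42 kN
  M_B = -w₀L²/20 = -12·10²/20 = -60 kN·m
Superposition: R_A = 6399/80 kN, M_A = 2275/16 kN·m, R_B = 8001/80 kN, M_B = -2501/16 kN·m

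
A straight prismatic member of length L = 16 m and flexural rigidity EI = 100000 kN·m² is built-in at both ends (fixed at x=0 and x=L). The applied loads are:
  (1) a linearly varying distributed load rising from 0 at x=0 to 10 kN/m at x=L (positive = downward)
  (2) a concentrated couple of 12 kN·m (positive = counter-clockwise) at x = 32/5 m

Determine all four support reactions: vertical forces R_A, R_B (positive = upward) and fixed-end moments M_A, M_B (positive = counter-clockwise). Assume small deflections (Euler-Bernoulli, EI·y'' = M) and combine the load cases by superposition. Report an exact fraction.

R_A = 627/25 kN, M_A = 6508/75 kN·m, R_B = 1373/25 kN, M_B = -3104/25 kN·m

Load 1 — triangular load w₀=10 kN/m (0→w₀ over full span):
  R_A = 3w₀L/20 = 3·10·16/20 = 24 kN
  M_A = w₀L²/30 = 10·16²/30 = 256/3 kN·m
  R_B = 7w₀L/20 = 7·10·16/20 = 56 kN
  M_B = -w₀L²/20 = -10·16²/20 = -128 kN·m
Load 2 — applied couple M₀=12 kN·m at a=32/5 m (b=L-a=48/5):
  R_A = 6M₀ab/L³ = 6·12·(32/5)·(48/5)/16³ = 27/25 kN
  M_A = M₀b(2a-b)/L² = 12·(48/5)·(2·(32/5)-(48/5))/16² = 36/25 kN·m
  R_B = -6M₀ab/L³ = -6·12·(32/5)·(48/5)/16³ = -27/25 kN
  M_B = M₀a(2b-a)/L² = 12·(32/5)·(2·(48/5)-(32/5))/16² = 96/25 kN·m
Superposition: R_A = 627/25 kN, M_A = 6508/75 kN·m, R_B = 1373/25 kN, M_B = -3104/25 kN·m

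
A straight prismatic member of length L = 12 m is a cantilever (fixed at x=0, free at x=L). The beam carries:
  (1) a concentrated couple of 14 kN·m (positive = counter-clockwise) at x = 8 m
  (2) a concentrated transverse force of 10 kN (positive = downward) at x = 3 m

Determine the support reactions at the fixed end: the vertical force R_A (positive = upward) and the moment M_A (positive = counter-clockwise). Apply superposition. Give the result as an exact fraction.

R_A = 10 kN, M_A = 16 kN·m

Load 1 — applied couple M₀=14 kN·m at a=8 m (b=L-a=4):
  R_A = 0 kN
  M_A = -M₀ = -14 kN·m
Load 2 — point force P=10 kN at a=3 m (b=L-a=9):
  R_A = P = 10 kN
  M_A = Pa = 10·3 = 30 kN·m
Superposition: R_A = 10 kN, M_A = 16 kN·m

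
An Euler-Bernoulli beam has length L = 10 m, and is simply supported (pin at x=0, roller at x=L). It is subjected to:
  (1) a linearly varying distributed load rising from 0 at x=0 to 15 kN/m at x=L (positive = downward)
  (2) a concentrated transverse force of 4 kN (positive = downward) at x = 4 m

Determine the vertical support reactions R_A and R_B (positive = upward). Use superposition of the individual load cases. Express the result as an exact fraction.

R_A = 137/5 kN, R_B = 258/5 kN

Load 1 — triangular load w₀=15 kN/m (0→w₀ over full span):
  R_A = w₀L/6 = 15·10/6 = 25 kN
  R_B = w₀L/3 = 15·10/3 = 50 kN
Load 2 — point force P=4 kN at a=4 m (b=L-a=6):
  R_A = Pb/L = 4·6/10 = 12/5 kN
  R_B = Pa/L = 4·4/10 = 8/5 kN
Superposition: R_A = 137/5 kN, R_B = 258/5 kN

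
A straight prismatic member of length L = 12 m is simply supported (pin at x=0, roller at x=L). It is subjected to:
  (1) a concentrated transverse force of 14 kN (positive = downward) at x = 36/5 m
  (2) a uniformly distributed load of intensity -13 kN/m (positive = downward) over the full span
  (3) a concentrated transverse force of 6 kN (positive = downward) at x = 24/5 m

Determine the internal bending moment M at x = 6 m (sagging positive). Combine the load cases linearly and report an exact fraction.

Load 1 — point force P=14 kN at a=36/5 m (b=L-a=24/5):
  M_1 = Pbx/L  [x≤a] = 14·(24/5)·6/12 = 168/5 kN·m
Load 2 — uniform load w=-13 kN/m over full span:
  M_2 = wx(L-x)/2 = (-13)·6·(12-6)/2 = -234 kN·m
Load 3 — point force P=6 kN at a=24/5 m (b=L-a=36/5):
  M_3 = Pa(L-x)/L  [x>a] = 6·(24/5)·(12-6)/12 = 72/5 kN·m
Superposition: M = Σ M_i = -186 kN·m ≈ -186.000000 kN·m

M(6) = -186 kN·m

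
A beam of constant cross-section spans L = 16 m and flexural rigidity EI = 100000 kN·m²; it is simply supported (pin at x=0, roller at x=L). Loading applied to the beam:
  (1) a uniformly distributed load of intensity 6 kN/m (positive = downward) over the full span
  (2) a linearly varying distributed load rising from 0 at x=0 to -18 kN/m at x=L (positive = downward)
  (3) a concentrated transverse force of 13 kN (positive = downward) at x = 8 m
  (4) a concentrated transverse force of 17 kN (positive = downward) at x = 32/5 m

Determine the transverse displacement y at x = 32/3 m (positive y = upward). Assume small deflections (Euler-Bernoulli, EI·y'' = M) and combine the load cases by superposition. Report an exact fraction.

Load 1 — uniform load w=6 kN/m over full span:
  y_1 = -wx(L³-2Lx²+x³)/(24EI) = -6·(32/3)·(16³-2·16·(32/3)²+(32/3)³)/(24·100000) = -11264/253125 m
Load 2 — triangular load w₀=-18 kN/m (0→w₀ over full span):
  y_2 = -w₀x(7L⁴-10L²x²+3x⁴)/(360LEI) = -(-18)·(32/3)·(7·16⁴-10·16²·(32/3)²+3·(32/3)⁴)/(360·16·100000) = 17408/253125 m
Load 3 — point force P=13 kN at a=8 m (b=L-a=8):
  y_3 = -Pa(L-x)(2Lx-a²-x²)/(6LEI)  [x>a] = -13·8·(16-(32/3))·(2·16·(32/3)-8²-(32/3)²)/(6·16·100000) = -2392/253125 m
Load 4 — point force P=17 kN at a=32/5 m (b=L-a=48/5):
  y_4 = -Pa(L-x)(2Lx-a²-x²)/(6LEI)  [x>a] = -17·(32/5)·(16-(32/3))·(2·16·(32/3)-(32/5)²-(32/3)²)/(6·16·100000) = -356864/31640625 m
Superposition: y = Σ y_i = 112136/31640625 m ≈ 0.003544 m

y(32/3) = 112136/31640625 m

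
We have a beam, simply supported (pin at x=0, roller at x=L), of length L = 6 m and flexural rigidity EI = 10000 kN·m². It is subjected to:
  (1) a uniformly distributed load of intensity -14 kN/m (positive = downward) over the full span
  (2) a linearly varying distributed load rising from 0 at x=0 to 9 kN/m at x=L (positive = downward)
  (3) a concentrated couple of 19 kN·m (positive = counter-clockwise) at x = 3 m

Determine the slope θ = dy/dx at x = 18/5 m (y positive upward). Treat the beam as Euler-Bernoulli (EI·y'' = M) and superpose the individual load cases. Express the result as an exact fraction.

θ(18/5) = -57259/25000000 rad

Load 1 — uniform load w=-14 kN/m over full span:
  θ_1 = -w(L³-6Lx²+4x³)/(24EI) = -(-14)·(6³-6·6·(18/5)²+4·(18/5)³)/(24·10000) = -2331/625000 rad
Load 2 — triangular load w₀=9 kN/m (0→w₀ over full span):
  θ_2 = -w₀(7L⁴-30L²x²+15x⁴)/(360LEI) = -9·(7·6⁴-30·6²·(18/5)²+15·(18/5)⁴)/(360·6·10000) = 783/781250 rad
Load 3 — applied couple M₀=19 kN·m at a=3 m (b=L-a=3):
  θ_3 = (M₀x²/(2L)-M₀(x-a)+C₁)/EI  [x>a] with C₁=M₀(3b²-L²)/(6L)=-19/4 = (19·(18/5)²/(2·6)-19·((18/5)-3)+(-19/4))/10000 = 437/1000000 rad
Superposition: θ = Σ θ_i = -57259/25000000 rad ≈ -0.002290 rad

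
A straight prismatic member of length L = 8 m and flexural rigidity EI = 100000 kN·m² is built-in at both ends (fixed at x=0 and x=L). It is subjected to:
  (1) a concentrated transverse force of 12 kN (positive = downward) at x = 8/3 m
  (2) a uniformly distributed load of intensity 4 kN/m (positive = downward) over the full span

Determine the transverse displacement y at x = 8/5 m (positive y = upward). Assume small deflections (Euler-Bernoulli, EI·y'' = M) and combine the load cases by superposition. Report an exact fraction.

Load 1 — point force P=12 kN at a=8/3 m (b=L-a=16/3):
  y_1 = -Pb²x²(3aL-(3a+b)x)/(6L³EI)  [x≤a] = -12·(16/3)²·(8/5)²·(3·(8/3)·8-(3·(8/3)+(16/3))·(8/5))/(6·8³·100000) = -256/2109375 m
Load 2 — uniform load w=4 kN/m over full span:
  y_2 = -wx²(L-x)²/(24EI) = -4·(8/5)²·(8-(8/5))²/(24·100000) = -1024/5859375 m
Superposition: y = Σ y_i = -15616/52734375 m ≈ -0.000296 m

y(8/5) = -15616/52734375 m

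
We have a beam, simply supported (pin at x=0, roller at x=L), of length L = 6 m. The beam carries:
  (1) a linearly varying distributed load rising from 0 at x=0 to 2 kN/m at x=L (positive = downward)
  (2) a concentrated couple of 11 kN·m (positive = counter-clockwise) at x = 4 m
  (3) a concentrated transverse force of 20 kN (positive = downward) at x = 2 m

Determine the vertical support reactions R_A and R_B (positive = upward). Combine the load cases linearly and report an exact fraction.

Load 1 — triangular load w₀=2 kN/m (0→w₀ over full span):
  R_A = w₀L/6 = 2·6/6 = 2 kN
  R_B = w₀L/3 = 2·6/3 = 4 kN
Load 2 — applied couple M₀=11 kN·m at a=4 m (b=L-a=2):
  R_A = M₀/L = 11/6 kN
  R_B = -M₀/L = -11/6 kN
Load 3 — point force P=20 kN at a=2 m (b=L-a=4):
  R_A = Pb/L = 20·4/6 = 40/3 kN
  R_B = Pa/L = 20·2/6 = 20/3 kN
Superposition: R_A = 103/6 kN, R_B = 53/6 kN

R_A = 103/6 kN, R_B = 53/6 kN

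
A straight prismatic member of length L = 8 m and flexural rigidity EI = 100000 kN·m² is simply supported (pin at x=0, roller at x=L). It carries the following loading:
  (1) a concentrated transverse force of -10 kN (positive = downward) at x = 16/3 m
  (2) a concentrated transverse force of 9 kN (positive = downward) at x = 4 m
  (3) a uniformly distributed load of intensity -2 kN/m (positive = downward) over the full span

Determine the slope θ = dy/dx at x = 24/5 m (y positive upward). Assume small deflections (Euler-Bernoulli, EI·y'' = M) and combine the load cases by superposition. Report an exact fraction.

Load 1 — point force P=-10 kN at a=16/3 m (b=L-a=8/3):
  θ_1 = -Pb(L²-b²-3x²)/(6LEI)  [x≤a] = -(-10)·(8/3)·(8²-(8/3)²-3·(24/5)²)/(6·8·100000) = -86/1265625 rad
Load 2 — point force P=9 kN at a=4 m (b=L-a=4):
  θ_2 = -Pa(2L²-6Lx+3x²+a²)/(6LEI)  [x>a] = -9·4·(2·8²-6·8·(24/5)+3·(24/5)²+4²)/(6·8·100000) = 81/625000 rad
Load 3 — uniform load w=-2 kN/m over full span:
  θ_3 = -w(L³-6Lx²+4x³)/(24EI) = -(-2)·(8³-6·8·(24/5)²+4·(24/5)³)/(24·100000) = -148/1171875 rad
Superposition: θ = Σ θ_i = -16363/253125000 rad ≈ -0.000065 rad

θ(24/5) = -16363/253125000 rad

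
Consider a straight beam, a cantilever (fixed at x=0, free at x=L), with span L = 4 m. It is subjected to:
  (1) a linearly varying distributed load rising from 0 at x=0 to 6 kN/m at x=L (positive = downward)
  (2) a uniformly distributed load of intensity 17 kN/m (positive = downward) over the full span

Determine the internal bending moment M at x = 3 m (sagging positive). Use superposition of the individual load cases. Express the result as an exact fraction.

M(3) = -45/4 kN·m

Load 1 — triangular load w₀=6 kN/m (0→w₀ over full span):
  M_1 = w₀Lx/2 - w₀L²/3 - w₀x³/(6L) = 6·4·3/2 - 6·4²/3 - 6·3³/(6·4) = -11/4 kN·m
Load 2 — uniform load w=17 kN/m over full span:
  M_2 = -w(L-x)²/2 = -17·(4-3)²/2 = -17/2 kN·m
Superposition: M = Σ M_i = -45/4 kN·m ≈ -11.250000 kN·m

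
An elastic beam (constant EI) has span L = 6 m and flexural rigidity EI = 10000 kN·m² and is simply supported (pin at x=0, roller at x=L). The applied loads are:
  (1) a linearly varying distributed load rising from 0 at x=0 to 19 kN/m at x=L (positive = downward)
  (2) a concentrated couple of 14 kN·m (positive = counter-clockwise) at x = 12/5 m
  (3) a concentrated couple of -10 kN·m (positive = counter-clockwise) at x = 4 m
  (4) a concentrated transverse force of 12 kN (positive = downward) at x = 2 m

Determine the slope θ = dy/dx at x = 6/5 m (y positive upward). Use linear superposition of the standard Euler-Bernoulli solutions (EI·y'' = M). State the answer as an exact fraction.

Load 1 — triangular load w₀=19 kN/m (0→w₀ over full span):
  θ_1 = -w₀(7L⁴-30L²x²+15x⁴)/(360LEI) = -19·(7·6⁴-30·6²·(6/5)²+15·(6/5)⁴)/(360·6·10000) = -5187/781250 rad
Load 2 — applied couple M₀=14 kN·m at a=12/5 m (b=L-a=18/5):
  θ_2 = (M₀x²/(2L)+C₁)/EI  [x≤a] with C₁=M₀(3b²-L²)/(6L)=28/25 = (14·(6/5)²/(2·6)+(28/25))/10000 = 7/25000 rad
Load 3 — applied couple M₀=-10 kN·m at a=4 m (b=L-a=2):
  θ_3 = (M₀x²/(2L)+C₁)/EI  [x≤a] with C₁=M₀(3b²-L²)/(6L)=20/3 = ((-10)·(6/5)²/(2·6)+(20/3))/10000 = 41/75000 rad
Load 4 — point force P=12 kN at a=2 m (b=L-a=4):
  θ_4 = -Pb(L²-b²-3x²)/(6LEI)  [x≤a] = -12·4·(6²-4²-3·(6/5)²)/(6·6·10000) = -98/46875 rad
Superposition: θ = Σ θ_i = -12349/1562500 rad ≈ -0.007903 rad

θ(6/5) = -12349/1562500 rad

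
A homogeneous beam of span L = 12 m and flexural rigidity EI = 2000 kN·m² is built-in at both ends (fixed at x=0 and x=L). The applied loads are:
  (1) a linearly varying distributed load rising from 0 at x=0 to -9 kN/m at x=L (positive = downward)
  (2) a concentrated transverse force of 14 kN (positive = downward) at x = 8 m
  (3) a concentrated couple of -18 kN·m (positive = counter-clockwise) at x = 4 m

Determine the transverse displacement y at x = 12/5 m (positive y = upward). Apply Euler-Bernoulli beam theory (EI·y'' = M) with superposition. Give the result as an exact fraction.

Load 1 — triangular load w₀=-9 kN/m (0→w₀ over full span):
  y_1 = -w₀x²(L-x)²(x+2L)/(120LEI) = -(-9)·(12/5)²·(12-(12/5))²·((12/5)+2·12)/(120·12·2000) = 85536/1953125 m
Load 2 — point force P=14 kN at a=8 m (b=L-a=4):
  y_2 = -Pb²x²(3aL-(3a+b)x)/(6L³EI)  [x≤a] = -14·4²·(12/5)²·(3·8·12-(3·8+4)·(12/5))/(6·12³·2000) = -644/46875 m
Load 3 — applied couple M₀=-18 kN·m at a=4 m (b=L-a=8):
  y_3 = (R_Ax³/6 - M_Ax²/2)/EI  [x≤a] with R_A=-2, M_A=0 = ((-2)·(12/5)³/6 - 0·(12/5)²/2)/2000 = -36/15625 m
Superposition: y = Σ y_i = 162608/5859375 m ≈ 0.027752 m

y(12/5) = 162608/5859375 m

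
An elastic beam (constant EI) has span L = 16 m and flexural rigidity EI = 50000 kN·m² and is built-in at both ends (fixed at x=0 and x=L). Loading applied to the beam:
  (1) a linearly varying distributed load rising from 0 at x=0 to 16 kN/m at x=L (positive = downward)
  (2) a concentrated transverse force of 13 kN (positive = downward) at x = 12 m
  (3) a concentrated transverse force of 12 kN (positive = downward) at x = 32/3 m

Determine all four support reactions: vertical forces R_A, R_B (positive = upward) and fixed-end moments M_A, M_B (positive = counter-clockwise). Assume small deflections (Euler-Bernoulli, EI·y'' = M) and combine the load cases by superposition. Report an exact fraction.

Load 1 — triangular load w₀=16 kN/m (0→w₀ over full span):
  R_A = 3w₀L/20 = 3·16·16/20 = 192/5 kN
  M_A = w₀L²/30 = 16·16²/30 = 2048/15 kN·m
  R_B = 7w₀L/20 = 7·16·16/20 = 448/5 kN
  M_B = -w₀L²/20 = -16·16²/20 = -1024/5 kN·m
Load 2 — point force P=13 kN at a=12 m (b=L-a=4):
  R_A = Pb²(3a+b)/L³ = 13·4²·(3·12+4)/16³ = 65/32 kN
  M_A = Pab²/L² = 13·12·4²/16² = 39/4 kN·m
  R_B = Pa²(a+3b)/L³ = 13·12²·(12+3·4)/16³ = 351/32 kN
  M_B = -Pa²b/L² = -13·12²·4/16² = -117/4 kN·m
Load 3 — point force P=12 kN at a=32/3 m (b=L-a=16/3):
  R_A = Pb²(3a+b)/L³ = 12·(16/3)²·(3·(32/3)+(16/3))/16³ = 28/9 kN
  M_A = Pab²/L² = 12·(32/3)·(16/3)²/16² = 128/9 kN·m
  R_B = Pa²(a+3b)/L³ = 12·(32/3)²·((32/3)+3·(16/3))/16³ = 80/9 kN
  M_B = -Pa²b/L² = -12·(32/3)²·(16/3)/16² = -256/9 kN·m
Superposition: R_A = 62701/1440 kN, M_A = 28891/180 kN·m, R_B = 157619/1440 kN, M_B = -47249/180 kN·m

R_A = 62701/1440 kN, M_A = 28891/180 kN·m, R_B = 157619/1440 kN, M_B = -47249/180 kN·m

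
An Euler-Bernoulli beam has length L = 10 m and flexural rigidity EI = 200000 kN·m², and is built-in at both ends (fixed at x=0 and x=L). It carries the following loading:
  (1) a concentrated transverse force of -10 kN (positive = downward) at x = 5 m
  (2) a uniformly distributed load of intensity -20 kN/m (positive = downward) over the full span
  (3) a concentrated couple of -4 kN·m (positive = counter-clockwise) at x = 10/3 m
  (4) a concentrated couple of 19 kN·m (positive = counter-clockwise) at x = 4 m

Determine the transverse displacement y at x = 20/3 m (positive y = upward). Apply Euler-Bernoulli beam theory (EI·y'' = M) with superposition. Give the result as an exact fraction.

y(20/3) = 37493/16200000 m

Load 1 — point force P=-10 kN at a=5 m (b=L-a=5):
  y_1 = -Pa²(L-x)²(3bL-(3b+a)(L-x))/(6L³EI)  [x>a] = -(-10)·5²·(10-(20/3))²·(3·5·10-(3·5+5)·(10-(20/3)))/(6·10³·200000) = 1/5184 m
Load 2 — uniform load w=-20 kN/m over full span:
  y_2 = -wx²(L-x)²/(24EI) = -(-20)·(20/3)²·(10-(20/3))²/(24·200000) = 1/486 m
Load 3 — applied couple M₀=-4 kN·m at a=10/3 m (b=L-a=20/3):
  y_3 = (R_Ax³/6 - M_Ax²/2 - M₀(x-a)²/2)/EI  [x>a] with R_A=-8/15, M_A=0 = ((-8/15)·(20/3)³/6 - 0·(20/3)²/2 - (-4)·((20/3)-(10/3))²/2)/200000 = -1/48600 m
Load 4 — applied couple M₀=19 kN·m at a=4 m (b=L-a=6):
  y_4 = (R_Ax³/6 - M_Ax²/2 - M₀(x-a)²/2)/EI  [x>a] with R_A=342/125, M_A=57/25 = ((342/125)·(20/3)³/6 - (57/25)·(20/3)²/2 - 19·((20/3)-4)²/2)/200000 = 19/225000 m
Superposition: y = Σ y_i = 37493/16200000 m ≈ 0.002314 m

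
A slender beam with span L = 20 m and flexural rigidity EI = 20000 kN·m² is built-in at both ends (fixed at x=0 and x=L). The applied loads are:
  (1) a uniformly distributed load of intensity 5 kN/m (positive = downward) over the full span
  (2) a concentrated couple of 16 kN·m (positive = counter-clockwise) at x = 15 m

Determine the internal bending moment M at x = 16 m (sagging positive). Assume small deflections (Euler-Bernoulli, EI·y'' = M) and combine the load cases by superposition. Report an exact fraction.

Load 1 — uniform load w=5 kN/m over full span:
  M_1 = wLx/2 - wL²/12 - wx²/2 = 5·20·16/2 - 5·20²/12 - 5·16²/2 = -20/3 kN·m
Load 2 — applied couple M₀=16 kN·m at a=15 m (b=L-a=5):
  M_2 = R_Ax - M_A - M₀  [x>a] with R_A=9/10, M_A=5 = (9/10)·16 - 5 - 16 = -33/5 kN·m
Superposition: M = Σ M_i = -199/15 kN·m ≈ -13.266667 kN·m

M(16) = -199/15 kN·m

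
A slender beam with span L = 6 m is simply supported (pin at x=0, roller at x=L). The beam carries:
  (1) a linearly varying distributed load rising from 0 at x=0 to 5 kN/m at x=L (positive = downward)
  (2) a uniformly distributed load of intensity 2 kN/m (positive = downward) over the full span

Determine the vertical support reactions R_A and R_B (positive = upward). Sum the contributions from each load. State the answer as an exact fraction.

R_A = 11 kN, R_B = 16 kN

Load 1 — triangular load w₀=5 kN/m (0→w₀ over full span):
  R_A = w₀L/6 = 5·6/6 = 5 kN
  R_B = w₀L/3 = 5·6/3 = 10 kN
Load 2 — uniform load w=2 kN/m over full span:
  R_A = wL/2 = 2·6/2 = 6 kN
  R_B = wL/2 = 2·6/2 = 6 kN
Superposition: R_A = 11 kN, R_B = 16 kN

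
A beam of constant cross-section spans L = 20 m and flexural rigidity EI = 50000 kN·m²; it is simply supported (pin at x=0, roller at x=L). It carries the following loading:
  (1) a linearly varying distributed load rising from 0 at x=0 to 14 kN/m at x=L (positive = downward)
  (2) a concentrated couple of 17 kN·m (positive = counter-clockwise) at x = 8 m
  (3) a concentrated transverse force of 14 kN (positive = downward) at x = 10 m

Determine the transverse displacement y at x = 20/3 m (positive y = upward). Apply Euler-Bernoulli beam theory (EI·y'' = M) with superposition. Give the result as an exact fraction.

Load 1 — triangular load w₀=14 kN/m (0→w₀ over full span):
  y_1 = -w₀x(7L⁴-10L²x²+3x⁴)/(360LEI) = -14·(20/3)·(7·20⁴-10·20²·(20/3)²+3·(20/3)⁴)/(360·20·50000) = -896/3645 m
Load 2 — applied couple M₀=17 kN·m at a=8 m (b=L-a=12):
  y_2 = (M₀x³/(6L)+C₁x)/EI  [x≤a] with C₁=M₀(3b²-L²)/(6L)=68/15 = (17·(20/3)³/(6·20)+(68/15)·(20/3))/50000 = 731/506250 m
Load 3 — point force P=14 kN at a=10 m (b=L-a=10):
  y_3 = -Pbx(L²-b²-x²)/(6LEI)  [x≤a] = -14·10·(20/3)·(20²-10²-(20/3)²)/(6·20·50000) = -161/4050 m
Superposition: y = Σ y_i = -647273/2278125 m ≈ -0.284125 m

y(20/3) = -647273/2278125 m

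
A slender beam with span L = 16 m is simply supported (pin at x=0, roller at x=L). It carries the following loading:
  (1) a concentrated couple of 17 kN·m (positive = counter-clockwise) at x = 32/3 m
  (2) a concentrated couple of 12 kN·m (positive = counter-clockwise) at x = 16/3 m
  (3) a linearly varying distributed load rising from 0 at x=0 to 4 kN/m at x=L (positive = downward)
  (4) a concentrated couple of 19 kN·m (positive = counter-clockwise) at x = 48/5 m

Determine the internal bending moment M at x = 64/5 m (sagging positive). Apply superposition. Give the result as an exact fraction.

Load 1 — applied couple M₀=17 kN·m at a=32/3 m (b=L-a=16/3):
  M_1 = M₀x/L - M₀  [x>a] = 17·(64/5)/16 - 17 = -17/5 kN·m
Load 2 — applied couple M₀=12 kN·m at a=16/3 m (b=L-a=32/3):
  M_2 = M₀x/L - M₀  [x>a] = 12·(64/5)/16 - 12 = -12/5 kN·m
Load 3 — triangular load w₀=4 kN/m (0→w₀ over full span):
  M_3 = w₀Lx/6 - w₀x³/(6L) = 4·16·(64/5)/6 - 4·(64/5)³/(6·16) = 6144/125 kN·m
Load 4 — applied couple M₀=19 kN·m at a=48/5 m (b=L-a=32/5):
  M_4 = M₀x/L - M₀  [x>a] = 19·(64/5)/16 - 19 = -19/5 kN·m
Superposition: M = Σ M_i = 4944/125 kN·m ≈ 39.552000 kN·m

M(64/5) = 4944/125 kN·m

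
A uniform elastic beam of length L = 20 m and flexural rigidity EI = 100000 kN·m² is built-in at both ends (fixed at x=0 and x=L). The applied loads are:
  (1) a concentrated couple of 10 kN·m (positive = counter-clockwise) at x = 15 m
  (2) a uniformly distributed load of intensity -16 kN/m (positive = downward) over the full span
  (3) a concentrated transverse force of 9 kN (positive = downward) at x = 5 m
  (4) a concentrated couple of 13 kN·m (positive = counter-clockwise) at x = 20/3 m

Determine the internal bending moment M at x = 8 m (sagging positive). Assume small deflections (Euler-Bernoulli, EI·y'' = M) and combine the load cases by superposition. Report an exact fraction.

Load 1 — applied couple M₀=10 kN·m at a=15 m (b=L-a=5):
  M_1 = R_Ax - M_A  [x≤a] with R_A=9/16, M_A=25/8 = (9/16)·8 - (25/8) = 11/8 kN·m
Load 2 — uniform load w=-16 kN/m over full span:
  M_2 = wLx/2 - wL²/12 - wx²/2 = (-16)·20·8/2 - (-16)·20²/12 - (-16)·8²/2 = -704/3 kN·m
Load 3 — point force P=9 kN at a=5 m (b=L-a=15):
  M_3 = Pa²(a+3b)(L-x)/L³ - Pa²b/L²  [x>a] = 9·5²·(5+3·15)·(20-8)/20³ - 9·5²·15/20² = 135/16 kN·m
Load 4 — applied couple M₀=13 kN·m at a=20/3 m (b=L-a=40/3):
  M_4 = R_Ax - M_A - M₀  [x>a] with R_A=13/15, M_A=0 = (13/15)·8 - 0 - 13 = -91/15 kN·m
Superposition: M = Σ M_i = -55421/240 kN·m ≈ -230.920833 kN·m

M(8) = -55421/240 kN·m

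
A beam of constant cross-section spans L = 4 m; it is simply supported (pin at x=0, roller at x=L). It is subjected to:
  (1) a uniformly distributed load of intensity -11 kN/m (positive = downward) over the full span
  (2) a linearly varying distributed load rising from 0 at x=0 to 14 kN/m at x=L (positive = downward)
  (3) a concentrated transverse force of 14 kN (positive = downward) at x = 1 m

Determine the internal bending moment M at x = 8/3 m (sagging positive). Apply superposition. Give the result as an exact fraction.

Load 1 — uniform load w=-11 kN/m over full span:
  M_1 = wx(L-x)/2 = (-11)·(8/3)·(4-(8/3))/2 = -176/9 kN·m
Load 2 — triangular load w₀=14 kN/m (0→w₀ over full span):
  M_2 = w₀Lx/6 - w₀x³/(6L) = 14·4·(8/3)/6 - 14·(8/3)³/(6·4) = 1120/81 kN·m
Load 3 — point force P=14 kN at a=1 m (b=L-a=3):
  M_3 = Pa(L-x)/L  [x>a] = 14·1·(4-(8/3))/4 = 14/3 kN·m
Superposition: M = Σ M_i = -86/81 kN·m ≈ -1.061728 kN·m

M(8/3) = -86/81 kN·m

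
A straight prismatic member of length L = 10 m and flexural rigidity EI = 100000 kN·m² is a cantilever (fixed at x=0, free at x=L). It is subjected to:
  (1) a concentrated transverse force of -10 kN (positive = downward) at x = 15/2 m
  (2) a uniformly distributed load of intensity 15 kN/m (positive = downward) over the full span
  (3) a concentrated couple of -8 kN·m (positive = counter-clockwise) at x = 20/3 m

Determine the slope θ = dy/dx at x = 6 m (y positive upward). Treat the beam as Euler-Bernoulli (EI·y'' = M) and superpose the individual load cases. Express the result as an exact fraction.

Load 1 — point force P=-10 kN at a=15/2 m (b=L-a=5/2):
  θ_1 = -Px(2a-x)/(2EI)  [x≤a] = -(-10)·6·(2·(15/2)-6)/(2·100000) = 27/10000 rad
Load 2 — uniform load w=15 kN/m over full span:
  θ_2 = -wx(x²-3Lx+3L²)/(6EI) = -15·6·(6²-3·10·6+3·10²)/(6·100000) = -117/5000 rad
Load 3 — applied couple M₀=-8 kN·m at a=20/3 m (b=L-a=10/3):
  θ_3 = M₀x/EI  [x≤a] = (-8)·6/100000 = -3/6250 rad
Superposition: θ = Σ θ_i = -1059/50000 rad ≈ -0.021180 rad

θ(6) = -1059/50000 rad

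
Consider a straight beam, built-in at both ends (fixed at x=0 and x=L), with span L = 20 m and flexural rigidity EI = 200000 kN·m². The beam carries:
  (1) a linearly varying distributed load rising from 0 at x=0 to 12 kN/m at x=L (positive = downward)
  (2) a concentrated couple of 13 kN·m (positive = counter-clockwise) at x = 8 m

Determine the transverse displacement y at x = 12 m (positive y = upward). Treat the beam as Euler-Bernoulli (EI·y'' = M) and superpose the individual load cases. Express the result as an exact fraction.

Load 1 — triangular load w₀=12 kN/m (0→w₀ over full span):
  y_1 = -w₀x²(L-x)²(x+2L)/(120LEI) = -12·12²·(20-12)²·(12+2·20)/(120·20·200000) = -936/78125 m
Load 2 — applied couple M₀=13 kN·m at a=8 m (b=L-a=12):
  y_2 = (R_Ax³/6 - M_Ax²/2 - M₀(x-a)²/2)/EI  [x>a] with R_A=117/125, M_A=39/25 = ((117/125)·12³/6 - (39/25)·12²/2 - 13·(12-8)²/2)/200000 = 104/390625 m
Superposition: y = Σ y_i = -4576/390625 m ≈ -0.011715 m

y(12) = -4576/390625 m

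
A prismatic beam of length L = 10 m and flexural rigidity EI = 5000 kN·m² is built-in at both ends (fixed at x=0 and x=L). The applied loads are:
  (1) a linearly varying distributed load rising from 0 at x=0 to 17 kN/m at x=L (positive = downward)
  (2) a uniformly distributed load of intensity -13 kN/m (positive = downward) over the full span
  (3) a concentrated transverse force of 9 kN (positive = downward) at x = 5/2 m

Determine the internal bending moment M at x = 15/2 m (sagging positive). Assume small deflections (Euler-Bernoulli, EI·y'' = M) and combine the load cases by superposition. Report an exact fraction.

M(15/2) = 155/192 kN·m

Load 1 — triangular load w₀=17 kN/m (0→w₀ over full span):
  M_1 = 3w₀Lx/20 - w₀L²/30 - w₀x³/(6L) = 3·17·10·(15/2)/20 - 17·10²/30 - 17·(15/2)³/(6·10) = 1445/96 kN·m
Load 2 — uniform load w=-13 kN/m over full span:
  M_2 = wLx/2 - wL²/12 - wx²/2 = (-13)·10·(15/2)/2 - (-13)·10²/12 - (-13)·(15/2)²/2 = -325/24 kN·m
Load 3 — point force P=9 kN at a=5/2 m (b=L-a=15/2):
  M_3 = Pa²(a+3b)(L-x)/L³ - Pa²b/L²  [x>a] = 9·(5/2)²·((5/2)+3·(15/2))·(10-(15/2))/10³ - 9·(5/2)²·(15/2)/10² = -45/64 kN·m
Superposition: M = Σ M_i = 155/192 kN·m ≈ 0.807292 kN·m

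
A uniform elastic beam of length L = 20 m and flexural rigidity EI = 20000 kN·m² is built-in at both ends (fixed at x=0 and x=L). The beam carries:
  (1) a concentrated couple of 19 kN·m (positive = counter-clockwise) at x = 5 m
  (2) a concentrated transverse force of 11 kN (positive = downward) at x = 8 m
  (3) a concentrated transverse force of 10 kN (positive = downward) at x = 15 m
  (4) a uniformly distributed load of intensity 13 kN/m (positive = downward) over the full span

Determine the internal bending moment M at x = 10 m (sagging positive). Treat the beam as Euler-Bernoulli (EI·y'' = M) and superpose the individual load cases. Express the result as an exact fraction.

M(10) = 7073/30 kN·m

Load 1 — applied couple M₀=19 kN·m at a=5 m (b=L-a=15):
  M_1 = R_Ax - M_A - M₀  [x>a] with R_A=171/160, M_A=-57/16 = (171/160)·10 - (-57/16) - 19 = -19/4 kN·m
Load 2 — point force P=11 kN at a=8 m (b=L-a=12):
  M_2 = Pa²(a+3b)(L-x)/L³ - Pa²b/L²  [x>a] = 11·8²·(8+3·12)·(20-10)/20³ - 11·8²·12/20² = 88/5 kN·m
Load 3 — point force P=10 kN at a=15 m (b=L-a=5):
  M_3 = Pb²(3a+b)x/L³ - Pab²/L²  [x≤a] = 10·5²·(3·15+5)·10/20³ - 10·15·5²/20² = 25/4 kN·m
Load 4 — uniform load w=13 kN/m over full span:
  M_4 = wLx/2 - wL²/12 - wx²/2 = 13·20·10/2 - 13·20²/12 - 13·10²/2 = 650/3 kN·m
Superposition: M = Σ M_i = 7073/30 kN·m ≈ 235.766667 kN·m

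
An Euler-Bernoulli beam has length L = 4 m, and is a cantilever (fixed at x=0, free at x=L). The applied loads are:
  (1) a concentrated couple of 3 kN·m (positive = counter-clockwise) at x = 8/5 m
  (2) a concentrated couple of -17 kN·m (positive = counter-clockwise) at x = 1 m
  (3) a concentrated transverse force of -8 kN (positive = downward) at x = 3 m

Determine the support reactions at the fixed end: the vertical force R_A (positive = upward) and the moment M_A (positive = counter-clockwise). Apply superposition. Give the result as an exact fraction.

R_A = -8 kN, M_A = -10 kN·m

Load 1 — applied couple M₀=3 kN·m at a=8/5 m (b=L-a=12/5):
  R_A = 0 kN
  M_A = -M₀ = -3 kN·m
Load 2 — applied couple M₀=-17 kN·m at a=1 m (b=L-a=3):
  R_A = 0 kN
  M_A = -M₀ = -(-17) = 17 kN·m
Load 3 — point force P=-8 kN at a=3 m (b=L-a=1):
  R_A = P = (-8) = -8 kN
  M_A = Pa = (-8)·3 = -24 kN·m
Superposition: R_A = -8 kN, M_A = -10 kN·m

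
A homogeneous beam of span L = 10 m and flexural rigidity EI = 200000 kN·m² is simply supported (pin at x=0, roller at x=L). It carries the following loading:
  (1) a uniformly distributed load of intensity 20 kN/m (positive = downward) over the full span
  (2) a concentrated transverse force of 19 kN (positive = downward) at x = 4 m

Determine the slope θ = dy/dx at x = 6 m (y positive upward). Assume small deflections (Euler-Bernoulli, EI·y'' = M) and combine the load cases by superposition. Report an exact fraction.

θ(6) = 137/93750 rad

Load 1 — uniform load w=20 kN/m over full span:
  θ_1 = -w(L³-6Lx²+4x³)/(24EI) = -20·(10³-6·10·6²+4·6³)/(24·200000) = 37/30000 rad
Load 2 — point force P=19 kN at a=4 m (b=L-a=6):
  θ_2 = -Pa(2L²-6Lx+3x²+a²)/(6LEI)  [x>a] = -19·4·(2·10²-6·10·6+3·6²+4²)/(6·10·200000) = 57/250000 rad
Superposition: θ = Σ θ_i = 137/93750 rad ≈ 0.001461 rad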